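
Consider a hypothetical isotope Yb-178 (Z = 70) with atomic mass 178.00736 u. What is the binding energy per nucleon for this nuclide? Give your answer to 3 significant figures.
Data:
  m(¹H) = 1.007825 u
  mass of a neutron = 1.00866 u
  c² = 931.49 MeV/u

7.72 MeV/nucleon

With 70 protons and 108 neutrons (A = 178):
Mass of separated nucleons = 70(1.007825) + 108(1.00866) = 70.547750 + 108.93528 = 179.483030 u
The mass defect is 179.483030 − 178.00736 = 1.475670 u.
E_B = 1.475670 × 931.49 = 1374.57 MeV
Per nucleon: 1374.57 / 178 = 7.722 MeV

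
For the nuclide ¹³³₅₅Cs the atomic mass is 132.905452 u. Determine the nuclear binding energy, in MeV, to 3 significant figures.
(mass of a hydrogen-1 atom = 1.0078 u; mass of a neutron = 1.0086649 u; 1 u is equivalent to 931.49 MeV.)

1120 MeV

The nucleus contains 55 protons and 133 − 55 = 78 neutrons.
Σm = 55·m(¹H) + 78·m_n = 55.4290 + 78.6758622 = 134.1048622 u
Mass defect Δm = 134.1048622 − 132.905452 = 1.1994102 u
E_B = 1.1994102 × 931.49 = 1117.24 MeV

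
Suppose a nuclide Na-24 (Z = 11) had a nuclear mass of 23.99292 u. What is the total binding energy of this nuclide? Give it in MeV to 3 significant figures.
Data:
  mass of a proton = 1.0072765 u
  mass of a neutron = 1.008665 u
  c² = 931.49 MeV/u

186 MeV

The nucleus contains 11 protons and 24 − 11 = 13 neutrons.
Σm = 11·m_p + 13·m_n = 11.0800415 + 13.112645 = 24.1926865 u
The mass defect is 24.1926865 − 23.99292 = 0.1997665 u.
Converting to energy: 0.1997665 u × 931.49 MeV/u = 186.080 MeV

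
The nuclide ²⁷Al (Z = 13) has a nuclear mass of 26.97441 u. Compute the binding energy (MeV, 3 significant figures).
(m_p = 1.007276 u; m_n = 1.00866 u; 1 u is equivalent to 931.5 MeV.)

Z = 13, so N = A − Z = 27 − 13 = 14.
Σm = 13·m_p + 14·m_n = 13.094588 + 14.12124 = 27.215828 u
The mass defect is 27.215828 − 26.97441 = 0.241418 u.
Binding energy = Δm·c² = 0.241418 × 931.5 MeV/u = 224.881 MeV

225 MeV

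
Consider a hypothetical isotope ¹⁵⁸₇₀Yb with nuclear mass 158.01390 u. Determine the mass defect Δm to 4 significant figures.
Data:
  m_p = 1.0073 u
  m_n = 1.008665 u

1.260 u

Total constituent mass: 70 × 1.0073 + 88 × 1.008665 = 159.273520 u
Δm = 159.273520 − 158.01390 = 1.259620 u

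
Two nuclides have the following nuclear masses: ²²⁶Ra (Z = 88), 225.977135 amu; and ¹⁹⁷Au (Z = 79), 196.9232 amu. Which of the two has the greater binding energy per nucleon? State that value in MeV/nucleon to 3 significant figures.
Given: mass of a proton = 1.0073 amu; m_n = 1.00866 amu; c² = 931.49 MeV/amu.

²²⁶Ra: Σm = 88(1.0073) + 138(1.00866) = 227.83748 amu; Δm = 1.860345 amu; E_B = 1732.9 MeV; E_B/A = 7.668 MeV
¹⁹⁷Au: Σm = 79(1.0073) + 118(1.00866) = 198.59858 amu; Δm = 1.67538 amu; E_B = 1560.6 MeV; E_B/A = 7.922 MeV
¹⁹⁷Au has the higher binding energy per nucleon, so it is the more tightly bound nucleus.

¹⁹⁷Au; 7.92 MeV/nucleon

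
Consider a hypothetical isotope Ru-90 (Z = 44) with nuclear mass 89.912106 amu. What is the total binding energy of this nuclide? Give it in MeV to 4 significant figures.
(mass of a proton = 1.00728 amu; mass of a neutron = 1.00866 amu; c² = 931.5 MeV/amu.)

751.3 MeV

Mass of separated nucleons = 44(1.00728) + 46(1.00866) = 44.32032 + 46.39836 = 90.71868 amu
Δm = 90.71868 − 89.912106 = 0.806574 amu
Binding energy = Δm·c² = 0.806574 × 931.5 MeV/amu = 751.324 MeV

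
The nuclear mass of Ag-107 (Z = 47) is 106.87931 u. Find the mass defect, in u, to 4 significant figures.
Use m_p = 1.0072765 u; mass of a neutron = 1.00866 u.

0.9823 u

Σm = 47·m_p + 60·m_n = 47.3419955 + 60.51960 = 107.8615955 u
Δm = 107.8615955 − 106.87931 = 0.9822855 u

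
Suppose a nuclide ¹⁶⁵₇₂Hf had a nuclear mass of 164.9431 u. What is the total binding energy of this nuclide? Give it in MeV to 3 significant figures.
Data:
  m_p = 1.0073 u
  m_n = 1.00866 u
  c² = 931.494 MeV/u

Mass of separated nucleons = 72(1.0073) + 93(1.00866) = 72.5256 + 93.80538 = 166.33098 u
The mass defect is 166.33098 − 164.9431 = 1.38788 u.
E_B = 1.38788 × 931.494 = 1292.80 MeV

1290 MeV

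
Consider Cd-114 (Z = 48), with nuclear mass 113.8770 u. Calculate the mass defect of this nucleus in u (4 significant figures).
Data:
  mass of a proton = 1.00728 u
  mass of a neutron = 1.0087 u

With 48 protons and 66 neutrons (A = 114):
Total constituent mass: 48 × 1.00728 + 66 × 1.0087 = 114.92364 u
Mass defect Δm = 114.92364 − 113.8770 = 1.04664 u

1.047 u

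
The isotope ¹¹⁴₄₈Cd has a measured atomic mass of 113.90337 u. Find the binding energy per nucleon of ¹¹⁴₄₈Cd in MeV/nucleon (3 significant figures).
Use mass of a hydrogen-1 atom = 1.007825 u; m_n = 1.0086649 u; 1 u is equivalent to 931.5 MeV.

Z = 48, so N = A − Z = 114 − 48 = 66.
Σm = 48·m(¹H) + 66·m_n = 48.375600 + 66.5718834 = 114.9474834 u
Δm = 114.9474834 − 113.90337 = 1.0441134 u
Converting to energy: 1.0441134 u × 931.5 MeV/u = 972.592 MeV
Per nucleon: 972.592 / 114 = 8.532 MeV

8.53 MeV/nucleon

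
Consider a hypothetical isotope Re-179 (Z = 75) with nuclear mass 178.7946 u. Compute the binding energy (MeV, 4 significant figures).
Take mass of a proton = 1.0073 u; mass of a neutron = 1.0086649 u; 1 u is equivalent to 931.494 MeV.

1541 MeV

Z = 75, so N = A − Z = 179 − 75 = 104.
Total constituent mass: 75 × 1.0073 + 104 × 1.0086649 = 180.4486496 u
The mass defect is 180.4486496 − 178.7946 = 1.6540496 u.
Converting to energy: 1.6540496 u × 931.494 MeV/u = 1540.74 MeV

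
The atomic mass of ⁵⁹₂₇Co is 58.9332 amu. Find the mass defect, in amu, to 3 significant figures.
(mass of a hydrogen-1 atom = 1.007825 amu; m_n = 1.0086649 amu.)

0.555 amu

Mass of separated nucleons = 27(1.007825) + 32(1.0086649) = 27.211275 + 32.2772768 = 59.4885518 amu
The mass defect is 59.4885518 − 58.9332 = 0.5553518 amu.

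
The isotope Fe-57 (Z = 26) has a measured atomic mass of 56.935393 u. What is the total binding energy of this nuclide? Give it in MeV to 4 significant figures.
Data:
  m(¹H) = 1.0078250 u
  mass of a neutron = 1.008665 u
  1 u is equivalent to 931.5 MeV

Σm = 26·m(¹H) + 31·m_n = 26.2034500 + 31.268615 = 57.4720650 u
Δm = 57.4720650 − 56.935393 = 0.5366720 u
Binding energy = Δm·c² = 0.5366720 × 931.5 MeV/u = 499.910 MeV

499.9 MeV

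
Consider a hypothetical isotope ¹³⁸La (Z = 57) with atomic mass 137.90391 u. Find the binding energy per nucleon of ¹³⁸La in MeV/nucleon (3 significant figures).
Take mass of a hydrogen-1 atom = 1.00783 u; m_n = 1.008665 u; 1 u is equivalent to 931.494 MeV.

8.40 MeV/nucleon

Z = 57, so N = A − Z = 138 − 57 = 81.
Σm = 57·m(¹H) + 81·m_n = 57.44631 + 81.701865 = 139.148175 u
Δm = 139.148175 − 137.90391 = 1.244265 u
Binding energy = Δm·c² = 1.244265 × 931.494 MeV/u = 1159.03 MeV
Per nucleon: 1159.03 / 138 = 8.399 MeV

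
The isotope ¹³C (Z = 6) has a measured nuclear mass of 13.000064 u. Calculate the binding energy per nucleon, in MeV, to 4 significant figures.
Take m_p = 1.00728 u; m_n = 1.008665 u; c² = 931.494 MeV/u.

Mass of separated nucleons = 6(1.00728) + 7(1.008665) = 6.04368 + 7.060655 = 13.104335 u
Δm = 13.104335 − 13.000064 = 0.104271 u
E_B = 0.104271 × 931.494 = 97.1278 MeV
BE/A = 97.1278 MeV / 13 = 7.471 MeV/nucleon

7.471 MeV/nucleon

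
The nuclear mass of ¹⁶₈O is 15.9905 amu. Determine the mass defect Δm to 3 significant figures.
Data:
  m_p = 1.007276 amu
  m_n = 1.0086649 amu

Σm = 8·m_p + 8·m_n = 8.058208 + 8.0693192 = 16.1275272 amu
Mass defect Δm = 16.1275272 − 15.9905 = 0.1370272 amu

0.137 amu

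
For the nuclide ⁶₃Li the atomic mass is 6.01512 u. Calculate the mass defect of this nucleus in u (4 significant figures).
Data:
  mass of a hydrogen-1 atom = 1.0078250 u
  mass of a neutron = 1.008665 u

The nucleus contains 3 protons and 6 − 3 = 3 neutrons.
Mass of separated nucleons = 3(1.0078250) + 3(1.008665) = 3.0234750 + 3.025995 = 6.0494700 u
The mass defect is 6.0494700 − 6.01512 = 0.0343500 u.

0.03435 u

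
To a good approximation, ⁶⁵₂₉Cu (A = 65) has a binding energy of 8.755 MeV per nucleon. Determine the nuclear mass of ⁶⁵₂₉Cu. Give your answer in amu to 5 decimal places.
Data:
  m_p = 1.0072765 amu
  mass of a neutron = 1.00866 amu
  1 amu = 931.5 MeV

64.91186 amu

Total binding energy = 65 × 8.755 = 569.075 MeV
Mass defect = 569.075 MeV / (931.5 MeV/amu) = 0.6109232 amu
Constituent mass = 29(1.0072765) + 36(1.00866) = 65.5227785 amu
Nuclear mass = 65.5227785 − 0.6109232 = 64.9118553 amu ≈ 64.91186 amu (to 5 decimal places)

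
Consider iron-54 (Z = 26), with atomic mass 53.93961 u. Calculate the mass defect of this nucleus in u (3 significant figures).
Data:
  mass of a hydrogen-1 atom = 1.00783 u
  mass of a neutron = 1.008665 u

The nucleus contains 26 protons and 54 − 26 = 28 neutrons.
Σm = 26·m(¹H) + 28·m_n = 26.20358 + 28.242620 = 54.446200 u
The mass defect is 54.446200 − 53.93961 = 0.506590 u.

0.507 u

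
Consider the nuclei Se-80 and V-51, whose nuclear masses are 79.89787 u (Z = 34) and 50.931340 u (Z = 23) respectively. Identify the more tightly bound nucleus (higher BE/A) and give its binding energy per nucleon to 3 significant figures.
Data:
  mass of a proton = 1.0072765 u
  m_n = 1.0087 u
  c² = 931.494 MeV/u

Se-80: Σm = 34(1.0072765) + 46(1.0087) = 80.6476010 u; Δm = 0.7497310 u; E_B = 698.37 MeV; E_B/A = 8.730 MeV
V-51: Σm = 23(1.0072765) + 28(1.0087) = 51.4109595 u; Δm = 0.4796195 u; E_B = 446.76 MeV; E_B/A = 8.760 MeV
V-51 has the higher binding energy per nucleon, so it is the more tightly bound nucleus.

V-51; 8.76 MeV/nucleon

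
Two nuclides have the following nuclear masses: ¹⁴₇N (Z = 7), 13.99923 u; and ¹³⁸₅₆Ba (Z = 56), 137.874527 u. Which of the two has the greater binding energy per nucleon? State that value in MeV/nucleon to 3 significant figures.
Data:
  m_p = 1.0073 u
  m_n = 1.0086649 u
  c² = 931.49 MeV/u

¹⁴₇N: Σm = 7(1.0073) + 7(1.0086649) = 14.1117543 u; Δm = 0.1125243 u; E_B = 104.82 MeV; E_B/A = 7.487 MeV
¹³⁸₅₆Ba: Σm = 56(1.0073) + 82(1.0086649) = 139.1193218 u; Δm = 1.2447948 u; E_B = 1159.5 MeV; E_B/A = 8.402 MeV
¹³⁸₅₆Ba has the higher binding energy per nucleon, so it is the more tightly bound nucleus.

¹³⁸₅₆Ba; 8.40 MeV/nucleon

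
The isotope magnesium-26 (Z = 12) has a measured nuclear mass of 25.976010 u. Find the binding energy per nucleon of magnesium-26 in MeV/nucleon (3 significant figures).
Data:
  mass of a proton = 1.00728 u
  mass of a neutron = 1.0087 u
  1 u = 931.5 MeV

8.35 MeV/nucleon

The nucleus contains 12 protons and 26 − 12 = 14 neutrons.
Σm = 12·m_p + 14·m_n = 12.08736 + 14.1218 = 26.20916 u
The mass defect is 26.20916 − 25.976010 = 0.233150 u.
Binding energy = Δm·c² = 0.233150 × 931.5 MeV/u = 217.179 MeV
Dividing by A = 26 gives 8.353 MeV per nucleon.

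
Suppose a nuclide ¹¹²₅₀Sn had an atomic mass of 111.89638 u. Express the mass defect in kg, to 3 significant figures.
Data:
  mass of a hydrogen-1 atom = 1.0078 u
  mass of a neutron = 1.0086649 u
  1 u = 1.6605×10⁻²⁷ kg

1.71e-27 kg

Σm = 50·m(¹H) + 62·m_n = 50.3900 + 62.5372238 = 112.9272238 u
Mass defect Δm = 112.9272238 − 111.89638 = 1.0308438 u
In SI units: 1.0308438 u × 1.6605×10⁻²⁷ kg/u = 1.7117e-27 kg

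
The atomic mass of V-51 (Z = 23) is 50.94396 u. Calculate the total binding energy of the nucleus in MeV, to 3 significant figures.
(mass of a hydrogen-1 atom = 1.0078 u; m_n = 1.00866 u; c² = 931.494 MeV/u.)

Σm = 23·m(¹H) + 28·m_n = 23.1794 + 28.24248 = 51.42188 u
The mass defect is 51.42188 − 50.94396 = 0.47792 u.
Binding energy = Δm·c² = 0.47792 × 931.494 MeV/u = 445.180 MeV

445 MeV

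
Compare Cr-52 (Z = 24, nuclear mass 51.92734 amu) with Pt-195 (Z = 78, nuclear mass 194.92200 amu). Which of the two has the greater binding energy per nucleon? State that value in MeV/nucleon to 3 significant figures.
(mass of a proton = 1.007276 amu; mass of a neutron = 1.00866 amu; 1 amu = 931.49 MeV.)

Cr-52: Σm = 24(1.007276) + 28(1.00866) = 52.417104 amu; Δm = 0.489764 amu; E_B = 456.21 MeV; E_B/A = 8.773 MeV
Pt-195: Σm = 78(1.007276) + 117(1.00866) = 196.580748 amu; Δm = 1.658748 amu; E_B = 1545.1 MeV; E_B/A = 7.924 MeV
Cr-52 has the higher binding energy per nucleon, so it is the more tightly bound nucleus.

Cr-52; 8.77 MeV/nucleon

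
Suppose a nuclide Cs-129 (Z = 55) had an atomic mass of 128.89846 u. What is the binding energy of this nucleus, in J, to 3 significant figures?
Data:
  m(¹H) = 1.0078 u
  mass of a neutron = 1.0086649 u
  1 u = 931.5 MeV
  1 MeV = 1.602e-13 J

1.75e-10 J

Total constituent mass: 55 × 1.0078 + 74 × 1.0086649 = 130.0702026 u
Δm = 130.0702026 − 128.89846 = 1.1717426 u
E_B = 1.1717426 × 931.5 = 1091.48 MeV
In joules: 1091.48 MeV × 1.602e-13 J/MeV = 1.7486e-10 J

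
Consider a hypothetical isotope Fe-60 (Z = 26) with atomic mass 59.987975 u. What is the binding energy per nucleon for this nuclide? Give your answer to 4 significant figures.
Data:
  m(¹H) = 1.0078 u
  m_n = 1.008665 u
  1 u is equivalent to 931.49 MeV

The nucleus contains 26 protons and 60 − 26 = 34 neutrons.
Total constituent mass: 26 × 1.0078 + 34 × 1.008665 = 60.497410 u
Mass defect Δm = 60.497410 − 59.987975 = 0.509435 u
Converting to energy: 0.509435 u × 931.49 MeV/u = 474.534 MeV
Dividing by A = 60 gives 7.909 MeV per nucleon.

7.909 MeV/nucleon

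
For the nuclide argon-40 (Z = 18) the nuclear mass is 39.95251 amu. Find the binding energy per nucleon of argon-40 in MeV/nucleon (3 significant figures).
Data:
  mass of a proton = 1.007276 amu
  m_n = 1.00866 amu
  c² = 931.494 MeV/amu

8.59 MeV/nucleon

Total constituent mass: 18 × 1.007276 + 22 × 1.00866 = 40.321488 amu
Δm = 40.321488 − 39.95251 = 0.368978 amu
E_B = 0.368978 × 931.494 = 343.701 MeV
Dividing by A = 40 gives 8.593 MeV per nucleon.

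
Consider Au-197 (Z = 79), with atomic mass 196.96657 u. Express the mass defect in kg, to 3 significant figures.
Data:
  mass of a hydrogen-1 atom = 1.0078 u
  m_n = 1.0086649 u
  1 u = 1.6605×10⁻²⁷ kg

Z = 79, so N = A − Z = 197 − 79 = 118.
Total constituent mass: 79 × 1.0078 + 118 × 1.0086649 = 198.6386582 u
Mass defect Δm = 198.6386582 − 196.96657 = 1.6720882 u
In SI units: 1.6720882 u × 1.6605×10⁻²⁷ kg/u = 2.7765e-27 kg

2.78e-27 kg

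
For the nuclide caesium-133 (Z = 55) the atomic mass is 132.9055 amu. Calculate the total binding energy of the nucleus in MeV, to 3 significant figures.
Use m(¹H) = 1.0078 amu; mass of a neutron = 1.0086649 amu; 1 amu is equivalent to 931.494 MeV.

Total constituent mass: 55 × 1.0078 + 78 × 1.0086649 = 134.1048622 amu
Δm = 134.1048622 − 132.9055 = 1.1993622 amu
E_B = 1.1993622 × 931.494 = 1117.20 MeV

1120 MeV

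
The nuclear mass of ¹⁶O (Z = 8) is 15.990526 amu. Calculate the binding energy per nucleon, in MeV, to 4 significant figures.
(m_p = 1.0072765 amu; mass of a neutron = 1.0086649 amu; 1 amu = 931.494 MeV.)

7.976 MeV/nucleon

Total constituent mass: 8 × 1.0072765 + 8 × 1.0086649 = 16.1275312 amu
Mass defect Δm = 16.1275312 − 15.990526 = 0.1370052 amu
E_B = 0.1370052 × 931.494 = 127.620 MeV
Per nucleon: 127.620 / 16 = 7.976 MeV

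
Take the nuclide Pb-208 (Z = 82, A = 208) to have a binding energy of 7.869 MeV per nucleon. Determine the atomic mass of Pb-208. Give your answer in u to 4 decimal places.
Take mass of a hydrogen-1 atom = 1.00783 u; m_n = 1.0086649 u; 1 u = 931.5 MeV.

207.9767 u

Total binding energy = 208 × 7.869 = 1636.752 MeV
Mass defect = 1636.752 MeV / (931.5 MeV/u) = 1.757114 u
Constituent mass = 82(1.00783) + 126(1.0086649) = 209.7338374 u
Atomic mass = 209.7338374 − 1.757114 = 207.9767234 u ≈ 207.9767 u (to 4 decimal places)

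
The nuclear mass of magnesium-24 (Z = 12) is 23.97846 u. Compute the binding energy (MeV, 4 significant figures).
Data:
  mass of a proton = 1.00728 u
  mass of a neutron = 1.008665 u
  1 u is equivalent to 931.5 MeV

Total constituent mass: 12 × 1.00728 + 12 × 1.008665 = 24.191340 u
Δm = 24.191340 − 23.97846 = 0.212880 u
Converting to energy: 0.212880 u × 931.5 MeV/u = 198.298 MeV

198.3 MeV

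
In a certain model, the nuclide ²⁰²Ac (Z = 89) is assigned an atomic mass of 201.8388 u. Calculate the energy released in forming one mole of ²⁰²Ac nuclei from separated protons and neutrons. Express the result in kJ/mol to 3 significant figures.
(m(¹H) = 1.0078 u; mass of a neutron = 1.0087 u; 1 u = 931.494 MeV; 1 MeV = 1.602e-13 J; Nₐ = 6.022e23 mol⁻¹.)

1.65e+11 kJ/mol

The nucleus contains 89 protons and 202 − 89 = 113 neutrons.
Total constituent mass: 89 × 1.0078 + 113 × 1.0087 = 203.6773 u
The mass defect is 203.6773 − 201.8388 = 1.8385 u.
E_B = 1.8385 × 931.494 = 1712.55 MeV
Per nucleus in joules: 1712.55 MeV × 1.602e-13 J/MeV = 2.7435e-10 J
Per mole: 2.7435e-10 J × 6.022e23 mol⁻¹ = 1.6521e+14 J/mol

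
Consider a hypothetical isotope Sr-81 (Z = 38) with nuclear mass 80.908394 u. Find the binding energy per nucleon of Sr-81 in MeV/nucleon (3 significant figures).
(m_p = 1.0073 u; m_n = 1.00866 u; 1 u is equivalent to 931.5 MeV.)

8.53 MeV/nucleon

Σm = 38·m_p + 43·m_n = 38.2774 + 43.37238 = 81.64978 u
The mass defect is 81.64978 − 80.908394 = 0.741386 u.
Binding energy = Δm·c² = 0.741386 × 931.5 MeV/u = 690.601 MeV
Per nucleon: 690.601 / 81 = 8.526 MeV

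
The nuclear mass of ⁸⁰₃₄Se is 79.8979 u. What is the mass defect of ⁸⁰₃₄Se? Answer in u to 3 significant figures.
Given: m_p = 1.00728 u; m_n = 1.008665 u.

Total constituent mass: 34 × 1.00728 + 46 × 1.008665 = 80.646110 u
The mass defect is 80.646110 − 79.8979 = 0.748210 u.

0.748 u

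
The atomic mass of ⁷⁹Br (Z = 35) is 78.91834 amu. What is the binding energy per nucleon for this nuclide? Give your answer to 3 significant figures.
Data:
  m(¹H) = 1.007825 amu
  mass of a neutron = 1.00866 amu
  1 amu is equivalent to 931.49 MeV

With 35 protons and 44 neutrons (A = 79):
Mass of separated nucleons = 35(1.007825) + 44(1.00866) = 35.273875 + 44.38104 = 79.654915 amu
Mass defect Δm = 79.654915 − 78.91834 = 0.736575 amu
Converting to energy: 0.736575 amu × 931.49 MeV/amu = 686.11225 MeV
BE/A = 686.11225 MeV / 79 = 8.68497 MeV/nucleon

8.68 MeV/nucleon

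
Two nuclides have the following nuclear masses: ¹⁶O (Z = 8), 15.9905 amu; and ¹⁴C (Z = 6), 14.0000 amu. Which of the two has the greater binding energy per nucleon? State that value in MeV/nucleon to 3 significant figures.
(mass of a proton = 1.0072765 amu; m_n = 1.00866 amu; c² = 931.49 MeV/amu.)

¹⁶O: Σm = 8(1.0072765) + 8(1.00866) = 16.1274920 amu; Δm = 0.1369920 amu; E_B = 127.607 MeV; E_B/A = 7.975 MeV
¹⁴C: Σm = 6(1.0072765) + 8(1.00866) = 14.1129390 amu; Δm = 0.1129390 amu; E_B = 105.20 MeV; E_B/A = 7.514 MeV
¹⁶O has the higher binding energy per nucleon, so it is the more tightly bound nucleus.

¹⁶O; 7.98 MeV/nucleon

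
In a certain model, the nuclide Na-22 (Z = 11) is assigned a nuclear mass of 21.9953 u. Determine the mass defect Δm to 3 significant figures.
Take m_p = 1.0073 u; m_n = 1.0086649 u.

With 11 protons and 11 neutrons (A = 22):
Σm = 11·m_p + 11·m_n = 11.0803 + 11.0953139 = 22.1756139 u
Mass defect Δm = 22.1756139 − 21.9953 = 0.1803139 u

0.180 u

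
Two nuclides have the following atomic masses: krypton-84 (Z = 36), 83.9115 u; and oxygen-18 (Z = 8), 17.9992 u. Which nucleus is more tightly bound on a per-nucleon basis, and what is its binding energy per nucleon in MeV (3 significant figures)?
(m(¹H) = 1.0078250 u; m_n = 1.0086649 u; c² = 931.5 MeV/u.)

krypton-84; 8.72 MeV/nucleon

krypton-84: Σm = 36(1.0078250) + 48(1.0086649) = 84.6976152 u; Δm = 0.7861152 u; E_B = 732.266 MeV; E_B/A = 8.717 MeV
oxygen-18: Σm = 8(1.0078250) + 10(1.0086649) = 18.1492490 u; Δm = 0.1500490 u; E_B = 139.77 MeV; E_B/A = 7.765 MeV
krypton-84 has the higher binding energy per nucleon, so it is the more tightly bound nucleus.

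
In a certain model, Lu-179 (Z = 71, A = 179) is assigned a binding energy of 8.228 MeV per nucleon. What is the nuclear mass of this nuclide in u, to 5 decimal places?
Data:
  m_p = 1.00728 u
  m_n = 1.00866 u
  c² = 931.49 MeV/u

178.87102 u

Total binding energy = 179 × 8.228 = 1472.812 MeV
Mass defect = 1472.812 MeV / (931.49 MeV/u) = 1.5811356 u
Constituent mass = 71(1.00728) + 108(1.00866) = 180.45216 u
Nuclear mass = 180.45216 − 1.5811356 = 178.8710244 u ≈ 178.87102 u (to 5 decimal places)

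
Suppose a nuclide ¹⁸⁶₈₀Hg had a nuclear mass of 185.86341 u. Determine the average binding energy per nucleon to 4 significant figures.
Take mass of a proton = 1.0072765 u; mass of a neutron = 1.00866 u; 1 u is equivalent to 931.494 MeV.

Mass of separated nucleons = 80(1.0072765) + 106(1.00866) = 80.5821200 + 106.91796 = 187.5000800 u
Mass defect Δm = 187.5000800 − 185.86341 = 1.6366700 u
Converting to energy: 1.6366700 u × 931.494 MeV/u = 1524.548 MeV
Per nucleon: 1524.548 / 186 = 8.196 MeV

8.196 MeV/nucleon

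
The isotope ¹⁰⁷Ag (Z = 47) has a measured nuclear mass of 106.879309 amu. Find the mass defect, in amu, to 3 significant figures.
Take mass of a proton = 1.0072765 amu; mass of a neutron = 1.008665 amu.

0.983 amu

The nucleus contains 47 protons and 107 − 47 = 60 neutrons.
Total constituent mass: 47 × 1.0072765 + 60 × 1.008665 = 107.8618955 amu
The mass defect is 107.8618955 − 106.879309 = 0.9825865 amu.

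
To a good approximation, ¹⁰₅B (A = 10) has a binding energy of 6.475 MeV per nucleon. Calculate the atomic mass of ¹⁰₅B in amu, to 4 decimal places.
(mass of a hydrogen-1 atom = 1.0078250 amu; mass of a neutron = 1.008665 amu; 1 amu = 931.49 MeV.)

Total binding energy = 10 × 6.475 = 64.750 MeV
Mass defect = 64.750 MeV / (931.49 MeV/amu) = 0.069512 amu
Constituent mass = 5(1.0078250) + 5(1.008665) = 10.0824500 amu
Atomic mass = 10.0824500 − 0.069512 = 10.0129380 amu ≈ 10.0129 amu (to 4 decimal places)

10.0129 amu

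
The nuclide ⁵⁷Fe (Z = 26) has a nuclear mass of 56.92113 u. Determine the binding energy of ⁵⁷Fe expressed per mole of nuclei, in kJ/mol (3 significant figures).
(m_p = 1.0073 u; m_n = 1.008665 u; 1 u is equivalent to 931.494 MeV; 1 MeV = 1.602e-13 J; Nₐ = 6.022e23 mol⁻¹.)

Z = 26, so N = A − Z = 57 − 26 = 31.
Mass of separated nucleons = 26(1.0073) + 31(1.008665) = 26.1898 + 31.268615 = 57.458415 u
Mass defect Δm = 57.458415 − 56.92113 = 0.537285 u
Converting to energy: 0.537285 u × 931.494 MeV/u = 500.478 MeV
Per nucleus in joules: 500.478 MeV × 1.602e-13 J/MeV = 8.0177e-11 J
Per mole: 8.0177e-11 J × 6.022e23 mol⁻¹ = 4.8283e+13 J/mol

4.83e+10 kJ/mol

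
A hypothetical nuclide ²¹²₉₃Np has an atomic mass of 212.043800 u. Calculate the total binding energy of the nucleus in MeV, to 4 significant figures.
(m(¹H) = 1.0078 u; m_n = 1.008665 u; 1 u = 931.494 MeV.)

1595 MeV

Total constituent mass: 93 × 1.0078 + 119 × 1.008665 = 213.756535 u
Δm = 213.756535 − 212.043800 = 1.712735 u
Converting to energy: 1.712735 u × 931.494 MeV/u = 1595.40 MeV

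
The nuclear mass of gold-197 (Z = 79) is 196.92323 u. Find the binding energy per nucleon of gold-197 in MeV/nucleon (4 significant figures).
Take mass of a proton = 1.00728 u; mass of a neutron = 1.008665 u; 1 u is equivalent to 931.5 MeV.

Σm = 79·m_p + 118·m_n = 79.57512 + 119.022470 = 198.597590 u
Δm = 198.597590 − 196.92323 = 1.674360 u
Binding energy = Δm·c² = 1.674360 × 931.5 MeV/u = 1559.67 MeV
Per nucleon: 1559.67 / 197 = 7.917 MeV

7.917 MeV/nucleon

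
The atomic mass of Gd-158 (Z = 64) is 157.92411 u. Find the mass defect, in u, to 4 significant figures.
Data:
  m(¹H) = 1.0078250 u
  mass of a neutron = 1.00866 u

1.391 u

Σm = 64·m(¹H) + 94·m_n = 64.5008000 + 94.81404 = 159.3148400 u
Δm = 159.3148400 − 157.92411 = 1.3907300 u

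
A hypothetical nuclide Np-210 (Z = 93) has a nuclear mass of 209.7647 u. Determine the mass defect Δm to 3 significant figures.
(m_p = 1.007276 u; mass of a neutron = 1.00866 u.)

With 93 protons and 117 neutrons (A = 210):
Mass of separated nucleons = 93(1.007276) + 117(1.00866) = 93.676668 + 118.01322 = 211.689888 u
Δm = 211.689888 − 209.7647 = 1.925188 u

1.93 u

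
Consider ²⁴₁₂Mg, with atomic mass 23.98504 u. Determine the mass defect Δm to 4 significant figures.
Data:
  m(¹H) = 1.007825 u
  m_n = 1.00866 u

With 12 protons and 12 neutrons (A = 24):
Σm = 12·m(¹H) + 12·m_n = 12.093900 + 12.10392 = 24.197820 u
The mass defect is 24.197820 − 23.98504 = 0.212780 u.

0.2128 u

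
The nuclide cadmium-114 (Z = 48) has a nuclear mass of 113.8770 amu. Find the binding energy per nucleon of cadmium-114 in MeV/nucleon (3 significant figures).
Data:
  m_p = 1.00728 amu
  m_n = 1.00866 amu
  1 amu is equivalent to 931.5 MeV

The nucleus contains 48 protons and 114 − 48 = 66 neutrons.
Mass of separated nucleons = 48(1.00728) + 66(1.00866) = 48.34944 + 66.57156 = 114.92100 amu
The mass defect is 114.92100 − 113.8770 = 1.04400 amu.
Binding energy = Δm·c² = 1.04400 × 931.5 MeV/amu = 972.486 MeV
BE/A = 972.486 MeV / 114 = 8.531 MeV/nucleon

8.53 MeV/nucleon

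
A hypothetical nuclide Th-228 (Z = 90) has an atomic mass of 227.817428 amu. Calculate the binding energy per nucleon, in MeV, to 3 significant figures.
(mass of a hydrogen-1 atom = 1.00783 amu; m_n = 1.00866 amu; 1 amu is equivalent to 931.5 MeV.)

The nucleus contains 90 protons and 228 − 90 = 138 neutrons.
Mass of separated nucleons = 90(1.00783) + 138(1.00866) = 90.70470 + 139.19508 = 229.89978 amu
Δm = 229.89978 − 227.817428 = 2.082352 amu
Binding energy = Δm·c² = 2.082352 × 931.5 MeV/amu = 1939.71 MeV
Per nucleon: 1939.71 / 228 = 8.508 MeV

8.51 MeV/nucleon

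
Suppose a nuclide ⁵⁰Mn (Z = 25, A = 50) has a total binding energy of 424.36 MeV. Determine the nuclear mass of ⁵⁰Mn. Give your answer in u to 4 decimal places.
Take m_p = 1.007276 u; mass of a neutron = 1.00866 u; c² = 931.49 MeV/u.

49.9428 u

Mass defect = 424.36 MeV / (931.49 MeV/u) = 0.455571 u
Constituent mass = 25(1.007276) + 25(1.00866) = 50.398400 u
Nuclear mass = 50.398400 − 0.455571 = 49.942829 u ≈ 49.9428 u (to 4 decimal places)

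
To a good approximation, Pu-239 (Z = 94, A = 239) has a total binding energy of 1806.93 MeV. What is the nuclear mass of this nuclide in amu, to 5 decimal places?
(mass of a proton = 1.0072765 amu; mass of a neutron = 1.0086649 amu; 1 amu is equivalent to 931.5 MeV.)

239.00059 amu

Mass defect = 1806.93 MeV / (931.5 MeV/amu) = 1.9398068 amu
Constituent mass = 94(1.0072765) + 145(1.0086649) = 240.9404015 amu
Nuclear mass = 240.9404015 − 1.9398068 = 239.0005947 amu ≈ 239.00059 amu (to 5 decimal places)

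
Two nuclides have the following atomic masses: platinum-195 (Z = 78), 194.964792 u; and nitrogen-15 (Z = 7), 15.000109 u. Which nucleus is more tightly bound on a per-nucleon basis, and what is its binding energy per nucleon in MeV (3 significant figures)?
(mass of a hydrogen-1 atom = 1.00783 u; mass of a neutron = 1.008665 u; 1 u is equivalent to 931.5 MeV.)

platinum-195: Σm = 78(1.00783) + 117(1.008665) = 196.624545 u; Δm = 1.659753 u; E_B = 1546.1 MeV; E_B/A = 7.929 MeV
nitrogen-15: Σm = 7(1.00783) + 8(1.008665) = 15.124130 u; Δm = 0.124021 u; E_B = 115.53 MeV; E_B/A = 7.702 MeV
platinum-195 has the higher binding energy per nucleon, so it is the more tightly bound nucleus.

platinum-195; 7.93 MeV/nucleon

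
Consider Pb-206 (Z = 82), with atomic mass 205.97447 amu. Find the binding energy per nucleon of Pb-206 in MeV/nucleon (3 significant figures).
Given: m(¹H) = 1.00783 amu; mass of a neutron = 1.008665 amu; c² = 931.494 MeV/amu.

The nucleus contains 82 protons and 206 − 82 = 124 neutrons.
Σm = 82·m(¹H) + 124·m_n = 82.64206 + 125.074460 = 207.716520 amu
Mass defect Δm = 207.716520 − 205.97447 = 1.742050 amu
Converting to energy: 1.742050 amu × 931.494 MeV/amu = 1622.71 MeV
BE/A = 1622.71 MeV / 206 = 7.877 MeV/nucleon

7.88 MeV/nucleon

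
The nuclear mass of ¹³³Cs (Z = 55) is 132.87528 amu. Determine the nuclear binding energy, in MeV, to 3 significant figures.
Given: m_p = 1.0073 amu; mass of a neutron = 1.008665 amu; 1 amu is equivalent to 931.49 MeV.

1120 MeV

The nucleus contains 55 protons and 133 − 55 = 78 neutrons.
Total constituent mass: 55 × 1.0073 + 78 × 1.008665 = 134.077370 amu
Mass defect Δm = 134.077370 − 132.87528 = 1.202090 amu
Binding energy = Δm·c² = 1.202090 × 931.49 MeV/amu = 1119.73 MeV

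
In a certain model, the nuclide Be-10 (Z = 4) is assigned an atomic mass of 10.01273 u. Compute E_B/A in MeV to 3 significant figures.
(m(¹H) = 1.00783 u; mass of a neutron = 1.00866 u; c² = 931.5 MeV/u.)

Total constituent mass: 4 × 1.00783 + 6 × 1.00866 = 10.08328 u
Δm = 10.08328 − 10.01273 = 0.07055 u
Binding energy = Δm·c² = 0.07055 × 931.5 MeV/u = 65.7173 MeV
Per nucleon: 65.7173 / 10 = 6.572 MeV

6.57 MeV/nucleon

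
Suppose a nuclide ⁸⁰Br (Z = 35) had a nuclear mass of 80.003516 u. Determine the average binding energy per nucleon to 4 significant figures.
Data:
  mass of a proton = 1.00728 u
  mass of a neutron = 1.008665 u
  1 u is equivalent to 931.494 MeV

With 35 protons and 45 neutrons (A = 80):
Total constituent mass: 35 × 1.00728 + 45 × 1.008665 = 80.644725 u
Mass defect Δm = 80.644725 − 80.003516 = 0.641209 u
Binding energy = Δm·c² = 0.641209 × 931.494 MeV/u = 597.282 MeV
BE/A = 597.282 MeV / 80 = 7.466 MeV/nucleon

7.466 MeV/nucleon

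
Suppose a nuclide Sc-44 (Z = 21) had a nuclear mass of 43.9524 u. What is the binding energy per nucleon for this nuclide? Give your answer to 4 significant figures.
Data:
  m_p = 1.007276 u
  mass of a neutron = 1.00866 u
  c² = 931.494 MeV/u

Mass of separated nucleons = 21(1.007276) + 23(1.00866) = 21.152796 + 23.19918 = 44.351976 u
Δm = 44.351976 − 43.9524 = 0.399576 u
Binding energy = Δm·c² = 0.399576 × 931.494 MeV/u = 372.203 MeV
BE/A = 372.203 MeV / 44 = 8.459 MeV/nucleon

8.459 MeV/nucleon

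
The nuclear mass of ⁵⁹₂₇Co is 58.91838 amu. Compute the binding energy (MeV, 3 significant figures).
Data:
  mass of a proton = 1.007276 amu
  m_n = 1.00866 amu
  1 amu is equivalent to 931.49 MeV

The nucleus contains 27 protons and 59 − 27 = 32 neutrons.
Total constituent mass: 27 × 1.007276 + 32 × 1.00866 = 59.473572 amu
Δm = 59.473572 − 58.91838 = 0.555192 amu
E_B = 0.555192 × 931.49 = 517.156 MeV

517 MeV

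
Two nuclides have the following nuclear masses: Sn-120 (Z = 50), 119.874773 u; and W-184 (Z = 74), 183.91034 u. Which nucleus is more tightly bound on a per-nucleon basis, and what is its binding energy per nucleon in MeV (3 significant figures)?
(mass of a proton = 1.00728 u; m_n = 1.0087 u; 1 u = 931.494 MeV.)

Sn-120: Σm = 50(1.00728) + 70(1.0087) = 120.97300 u; Δm = 1.098227 u; E_B = 1022.99 MeV; E_B/A = 8.5249 MeV
W-184: Σm = 74(1.00728) + 110(1.0087) = 185.49572 u; Δm = 1.58538 u; E_B = 1476.8 MeV; E_B/A = 8.026 MeV
Sn-120 has the higher binding energy per nucleon, so it is the more tightly bound nucleus.

Sn-120; 8.52 MeV/nucleon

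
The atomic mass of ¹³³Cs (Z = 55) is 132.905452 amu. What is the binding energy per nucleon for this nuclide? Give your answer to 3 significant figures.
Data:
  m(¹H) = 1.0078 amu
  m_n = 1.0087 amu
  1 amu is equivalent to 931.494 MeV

8.42 MeV/nucleon

Z = 55, so N = A − Z = 133 − 55 = 78.
Σm = 55·m(¹H) + 78·m_n = 55.4290 + 78.6786 = 134.1076 amu
The mass defect is 134.1076 − 132.905452 = 1.202148 amu.
E_B = 1.202148 × 931.494 = 1119.794 MeV
Dividing by A = 133 gives 8.420 MeV per nucleon.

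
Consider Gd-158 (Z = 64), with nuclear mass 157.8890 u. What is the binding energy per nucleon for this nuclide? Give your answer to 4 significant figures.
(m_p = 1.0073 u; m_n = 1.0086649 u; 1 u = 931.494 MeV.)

8.211 MeV/nucleon

With 64 protons and 94 neutrons (A = 158):
Total constituent mass: 64 × 1.0073 + 94 × 1.0086649 = 159.2817006 u
Mass defect Δm = 159.2817006 − 157.8890 = 1.3927006 u
Converting to energy: 1.3927006 u × 931.494 MeV/u = 1297.29 MeV
Per nucleon: 1297.29 / 158 = 8.211 MeV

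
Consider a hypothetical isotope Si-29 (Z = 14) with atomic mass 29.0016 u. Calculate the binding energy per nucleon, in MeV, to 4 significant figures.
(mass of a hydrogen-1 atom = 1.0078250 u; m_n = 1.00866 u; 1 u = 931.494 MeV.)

With 14 protons and 15 neutrons (A = 29):
Mass of separated nucleons = 14(1.0078250) + 15(1.00866) = 14.1095500 + 15.12990 = 29.2394500 u
Mass defect Δm = 29.2394500 − 29.0016 = 0.2378500 u
E_B = 0.2378500 × 931.494 = 221.556 MeV
Dividing by A = 29 gives 7.640 MeV per nucleon.

7.640 MeV/nucleon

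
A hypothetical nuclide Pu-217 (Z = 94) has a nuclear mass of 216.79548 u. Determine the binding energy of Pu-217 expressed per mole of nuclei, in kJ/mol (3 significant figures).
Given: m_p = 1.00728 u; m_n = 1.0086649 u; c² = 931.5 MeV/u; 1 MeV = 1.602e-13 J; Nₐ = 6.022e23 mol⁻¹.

Mass of separated nucleons = 94(1.00728) + 123(1.0086649) = 94.68432 + 124.0657827 = 218.7501027 u
Δm = 218.7501027 − 216.79548 = 1.9546227 u
Converting to energy: 1.9546227 u × 931.5 MeV/u = 1820.73 MeV
Per nucleus in joules: 1820.73 MeV × 1.602e-13 J/MeV = 2.9168e-10 J
Per mole: 2.9168e-10 J × 6.022e23 mol⁻¹ = 1.7565e+14 J/mol

1.76e+11 kJ/mol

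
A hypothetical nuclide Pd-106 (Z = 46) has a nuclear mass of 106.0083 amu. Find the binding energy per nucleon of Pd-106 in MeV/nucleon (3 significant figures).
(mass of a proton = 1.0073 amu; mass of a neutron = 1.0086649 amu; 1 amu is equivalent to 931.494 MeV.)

Σm = 46·m_p + 60·m_n = 46.3358 + 60.5198940 = 106.8556940 amu
Mass defect Δm = 106.8556940 − 106.0083 = 0.8473940 amu
Binding energy = Δm·c² = 0.8473940 × 931.494 MeV/amu = 789.342 MeV
BE/A = 789.342 MeV / 106 = 7.447 MeV/nucleon

7.45 MeV/nucleon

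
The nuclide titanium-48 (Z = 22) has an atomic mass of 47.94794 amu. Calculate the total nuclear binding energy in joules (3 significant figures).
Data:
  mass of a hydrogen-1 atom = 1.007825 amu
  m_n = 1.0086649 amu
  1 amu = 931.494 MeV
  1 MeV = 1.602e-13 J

The nucleus contains 22 protons and 48 − 22 = 26 neutrons.
Mass of separated nucleons = 22(1.007825) + 26(1.0086649) = 22.172150 + 26.2252874 = 48.3974374 amu
Mass defect Δm = 48.3974374 − 47.94794 = 0.4494974 amu
Binding energy = Δm·c² = 0.4494974 × 931.494 MeV/amu = 418.704 MeV
In joules: 418.704 MeV × 1.602e-13 J/MeV = 6.7076e-11 J

6.71e-11 J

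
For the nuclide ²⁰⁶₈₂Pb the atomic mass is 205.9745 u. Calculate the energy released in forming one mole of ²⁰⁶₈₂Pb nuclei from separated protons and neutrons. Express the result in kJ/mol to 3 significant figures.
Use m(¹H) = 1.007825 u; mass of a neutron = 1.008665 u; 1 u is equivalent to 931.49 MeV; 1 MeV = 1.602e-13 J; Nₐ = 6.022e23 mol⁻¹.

1.57e+11 kJ/mol

Mass of separated nucleons = 82(1.007825) + 124(1.008665) = 82.641650 + 125.074460 = 207.716110 u
Mass defect Δm = 207.716110 − 205.9745 = 1.741610 u
Converting to energy: 1.741610 u × 931.49 MeV/u = 1622.29 MeV
Per nucleus in joules: 1622.29 MeV × 1.602e-13 J/MeV = 2.5989e-10 J
Per mole: 2.5989e-10 J × 6.022e23 mol⁻¹ = 1.5651e+14 J/mol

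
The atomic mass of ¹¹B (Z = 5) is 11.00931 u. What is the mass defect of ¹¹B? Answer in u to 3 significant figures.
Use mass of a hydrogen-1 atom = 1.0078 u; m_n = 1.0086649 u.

The nucleus contains 5 protons and 11 − 5 = 6 neutrons.
Mass of separated nucleons = 5(1.0078) + 6(1.0086649) = 5.0390 + 6.0519894 = 11.0909894 u
Δm = 11.0909894 − 11.00931 = 0.0816794 u

0.0817 u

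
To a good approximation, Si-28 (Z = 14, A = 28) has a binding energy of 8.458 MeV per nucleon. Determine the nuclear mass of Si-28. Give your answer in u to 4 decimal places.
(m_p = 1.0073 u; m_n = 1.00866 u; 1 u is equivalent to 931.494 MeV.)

27.9692 u

Total binding energy = 28 × 8.458 = 236.824 MeV
Mass defect = 236.824 MeV / (931.494 MeV/u) = 0.254241 u
Constituent mass = 14(1.0073) + 14(1.00866) = 28.22344 u
Nuclear mass = 28.22344 − 0.254241 = 27.969199 u ≈ 27.9692 u (to 4 decimal places)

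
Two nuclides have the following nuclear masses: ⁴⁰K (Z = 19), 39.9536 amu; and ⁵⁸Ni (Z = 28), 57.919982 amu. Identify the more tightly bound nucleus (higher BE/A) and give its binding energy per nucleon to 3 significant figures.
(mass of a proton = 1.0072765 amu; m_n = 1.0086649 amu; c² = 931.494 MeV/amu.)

⁴⁰K: Σm = 19(1.0072765) + 21(1.0086649) = 40.3202164 amu; Δm = 0.3666164 amu; E_B = 341.50 MeV; E_B/A = 8.538 MeV
⁵⁸Ni: Σm = 28(1.0072765) + 30(1.0086649) = 58.4636890 amu; Δm = 0.5437070 amu; E_B = 506.46 MeV; E_B/A = 8.732 MeV
⁵⁸Ni has the higher binding energy per nucleon, so it is the more tightly bound nucleus.

⁵⁸Ni; 8.73 MeV/nucleon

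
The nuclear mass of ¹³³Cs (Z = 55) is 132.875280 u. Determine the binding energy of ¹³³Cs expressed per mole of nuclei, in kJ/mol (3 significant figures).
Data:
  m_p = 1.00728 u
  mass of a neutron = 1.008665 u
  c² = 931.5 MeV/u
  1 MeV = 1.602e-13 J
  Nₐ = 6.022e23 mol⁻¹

1.08e+11 kJ/mol

Z = 55, so N = A − Z = 133 − 55 = 78.
Total constituent mass: 55 × 1.00728 + 78 × 1.008665 = 134.076270 u
The mass defect is 134.076270 − 132.875280 = 1.200990 u.
Binding energy = Δm·c² = 1.200990 × 931.5 MeV/u = 1118.72 MeV
Per nucleus in joules: 1118.72 MeV × 1.602e-13 J/MeV = 1.7922e-10 J
Per mole: 1.7922e-10 J × 6.022e23 mol⁻¹ = 1.0793e+14 J/mol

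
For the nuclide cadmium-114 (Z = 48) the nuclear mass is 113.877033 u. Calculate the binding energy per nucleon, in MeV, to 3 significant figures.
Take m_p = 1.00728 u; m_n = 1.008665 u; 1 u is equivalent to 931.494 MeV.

With 48 protons and 66 neutrons (A = 114):
Mass of separated nucleons = 48(1.00728) + 66(1.008665) = 48.34944 + 66.571890 = 114.921330 u
Δm = 114.921330 − 113.877033 = 1.044297 u
Converting to energy: 1.044297 u × 931.494 MeV/u = 972.756 MeV
Per nucleon: 972.756 / 114 = 8.533 MeV

8.53 MeV/nucleon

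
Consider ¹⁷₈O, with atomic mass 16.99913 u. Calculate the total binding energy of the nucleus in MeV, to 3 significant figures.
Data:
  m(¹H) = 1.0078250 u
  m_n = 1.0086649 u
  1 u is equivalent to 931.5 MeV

With 8 protons and 9 neutrons (A = 17):
Mass of separated nucleons = 8(1.0078250) + 9(1.0086649) = 8.0626000 + 9.0779841 = 17.1405841 u
Mass defect Δm = 17.1405841 − 16.99913 = 0.1414541 u
E_B = 0.1414541 × 931.5 = 131.764 MeV

132 MeV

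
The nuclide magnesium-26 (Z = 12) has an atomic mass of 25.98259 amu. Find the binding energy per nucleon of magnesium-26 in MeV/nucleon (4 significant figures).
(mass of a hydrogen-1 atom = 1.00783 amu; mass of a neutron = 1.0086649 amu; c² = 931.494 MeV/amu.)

8.336 MeV/nucleon

Mass of separated nucleons = 12(1.00783) + 14(1.0086649) = 12.09396 + 14.1213086 = 26.2152686 amu
The mass defect is 26.2152686 − 25.98259 = 0.2326786 amu.
Binding energy = Δm·c² = 0.2326786 × 931.494 MeV/amu = 216.739 MeV
Per nucleon: 216.739 / 26 = 8.336 MeV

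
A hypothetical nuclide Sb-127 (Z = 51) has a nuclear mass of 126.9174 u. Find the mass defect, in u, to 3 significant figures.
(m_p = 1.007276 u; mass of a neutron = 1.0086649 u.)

1.11 u

With 51 protons and 76 neutrons (A = 127):
Total constituent mass: 51 × 1.007276 + 76 × 1.0086649 = 128.0296084 u
Mass defect Δm = 128.0296084 − 126.9174 = 1.1122084 u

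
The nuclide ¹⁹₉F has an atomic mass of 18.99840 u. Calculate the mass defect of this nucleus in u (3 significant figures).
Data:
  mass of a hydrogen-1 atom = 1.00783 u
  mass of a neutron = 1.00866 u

0.159 u

Mass of separated nucleons = 9(1.00783) + 10(1.00866) = 9.07047 + 10.08660 = 19.15707 u
Δm = 19.15707 − 18.99840 = 0.15867 u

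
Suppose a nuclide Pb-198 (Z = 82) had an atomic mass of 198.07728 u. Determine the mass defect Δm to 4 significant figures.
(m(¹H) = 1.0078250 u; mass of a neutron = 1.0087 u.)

1.574 u

Z = 82, so N = A − Z = 198 − 82 = 116.
Σm = 82·m(¹H) + 116·m_n = 82.6416500 + 117.0092 = 199.6508500 u
Mass defect Δm = 199.6508500 − 198.07728 = 1.5735700 u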